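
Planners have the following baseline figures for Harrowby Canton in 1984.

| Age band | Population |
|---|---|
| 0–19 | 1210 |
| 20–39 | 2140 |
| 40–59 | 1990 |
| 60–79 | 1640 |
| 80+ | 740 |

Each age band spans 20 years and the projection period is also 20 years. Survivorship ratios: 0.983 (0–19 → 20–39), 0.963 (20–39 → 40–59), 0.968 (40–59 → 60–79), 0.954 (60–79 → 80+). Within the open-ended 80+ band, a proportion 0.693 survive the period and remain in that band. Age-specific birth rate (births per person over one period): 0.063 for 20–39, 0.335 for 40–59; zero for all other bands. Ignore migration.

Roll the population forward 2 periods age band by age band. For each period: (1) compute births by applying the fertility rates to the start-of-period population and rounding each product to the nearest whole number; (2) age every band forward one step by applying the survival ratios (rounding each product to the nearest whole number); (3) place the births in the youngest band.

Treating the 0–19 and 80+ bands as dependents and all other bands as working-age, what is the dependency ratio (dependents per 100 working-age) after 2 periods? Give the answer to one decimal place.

102.9

— Period 1 —
Births: 2140 * 0.063 = 135 ; 1990 * 0.335 = 667 → total 802
20–39: 1210 * 0.983 = 1189
40–59: 2140 * 0.963 = 2061
60–79: 1990 * 0.968 = 1926
80+: 1640 * 0.954 + 740 * 0.693 = 1565 + 513 = 2078
→ [802, 1189, 2061, 1926, 2078]
— Period 2 —
Births: 1189 * 0.063 = 75 ; 2061 * 0.335 = 690 → total 765
20–39: 802 * 0.983 = 788
40–59: 1189 * 0.963 = 1145
60–79: 2061 * 0.968 = 1995
80+: 1926 * 0.954 + 2078 * 0.693 = 1837 + 1440 = 3277
→ [765, 788, 1145, 1995, 3277]
Dependents (band 0–19 + band 80+) = 765 + 3277 = 4042; working-age = 3928; ratio = 4042/3928 × 100 = 102.9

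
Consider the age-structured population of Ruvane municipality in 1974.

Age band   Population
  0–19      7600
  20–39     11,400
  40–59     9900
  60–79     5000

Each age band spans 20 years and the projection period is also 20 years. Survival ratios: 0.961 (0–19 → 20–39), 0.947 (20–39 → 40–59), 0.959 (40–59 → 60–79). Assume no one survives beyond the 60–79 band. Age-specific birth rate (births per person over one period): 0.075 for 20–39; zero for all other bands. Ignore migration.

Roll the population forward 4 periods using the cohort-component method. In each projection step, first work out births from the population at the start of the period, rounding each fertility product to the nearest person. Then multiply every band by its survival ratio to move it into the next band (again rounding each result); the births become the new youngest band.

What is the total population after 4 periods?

1345

Call the bands 1 to 4, youngest first.
[period 1]
Births: 11400 * 0.075 = 855
Band 2: 7600 * 0.961 = 7304
Band 3: 11400 * 0.947 = 10796
Band 4: 9900 * 0.959 = 9494
End of period: [855, 7304, 10796, 9494]
[period 2]
Births: 7304 * 0.075 = 548
Band 2: 855 * 0.961 = 822
Band 3: 7304 * 0.947 = 6917
Band 4: 10796 * 0.959 = 10353
End of period: [548, 822, 6917, 10353]
[period 3]
Births: 822 * 0.075 = 62
Band 2: 548 * 0.961 = 527
Band 3: 822 * 0.947 = 778
Band 4: 6917 * 0.959 = 6633
End of period: [62, 527, 778, 6633]
[period 4]
Births: 527 * 0.075 = 40
Band 2: 62 * 0.961 = 60
Band 3: 527 * 0.947 = 499
Band 4: 778 * 0.959 = 746
End of period: [40, 60, 499, 746]
Total after period 4: 40 + 60 + 499 + 746 = 1345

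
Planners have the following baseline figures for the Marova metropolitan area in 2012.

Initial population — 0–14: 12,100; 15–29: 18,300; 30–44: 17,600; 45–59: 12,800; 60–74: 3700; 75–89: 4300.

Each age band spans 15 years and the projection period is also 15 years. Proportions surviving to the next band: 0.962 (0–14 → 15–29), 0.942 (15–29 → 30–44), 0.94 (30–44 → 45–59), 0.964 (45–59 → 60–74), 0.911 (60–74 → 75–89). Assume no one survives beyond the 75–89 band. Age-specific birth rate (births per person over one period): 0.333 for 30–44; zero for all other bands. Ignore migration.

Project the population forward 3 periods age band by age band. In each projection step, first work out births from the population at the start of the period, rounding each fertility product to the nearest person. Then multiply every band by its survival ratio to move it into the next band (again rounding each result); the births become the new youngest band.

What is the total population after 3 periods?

[period 1]
Births: 17600 × 0.333 = 5861
15–29: 12100 × 0.962 = 11640
30–44: 18300 × 0.942 = 17239
45–59: 17600 × 0.94 = 16544
60–74: 12800 × 0.964 = 12339
75–89: 3700 × 0.911 = 3371
Giving 5861 / 11640 / 17239 / 16544 / 12339 / 3371.
[period 2]
Births: 17239 × 0.333 = 5741
15–29: 5861 × 0.962 = 5638
30–44: 11640 × 0.942 = 10965
45–59: 17239 × 0.94 = 16205
60–74: 16544 × 0.964 = 15948
75–89: 12339 × 0.911 = 11241
Giving 5741 / 5638 / 10965 / 16205 / 15948 / 11241.
[period 3]
Births: 10965 × 0.333 = 3651
15–29: 5741 × 0.962 = 5523
30–44: 5638 × 0.942 = 5311
45–59: 10965 × 0.94 = 10307
60–74: 16205 × 0.964 = 15622
75–89: 15948 × 0.911 = 14529
Giving 3651 / 5523 / 5311 / 10307 / 15622 / 14529.
Total after period 3: 3651 + 5523 + 5311 + 10307 + 15622 + 14529 = 54943

54943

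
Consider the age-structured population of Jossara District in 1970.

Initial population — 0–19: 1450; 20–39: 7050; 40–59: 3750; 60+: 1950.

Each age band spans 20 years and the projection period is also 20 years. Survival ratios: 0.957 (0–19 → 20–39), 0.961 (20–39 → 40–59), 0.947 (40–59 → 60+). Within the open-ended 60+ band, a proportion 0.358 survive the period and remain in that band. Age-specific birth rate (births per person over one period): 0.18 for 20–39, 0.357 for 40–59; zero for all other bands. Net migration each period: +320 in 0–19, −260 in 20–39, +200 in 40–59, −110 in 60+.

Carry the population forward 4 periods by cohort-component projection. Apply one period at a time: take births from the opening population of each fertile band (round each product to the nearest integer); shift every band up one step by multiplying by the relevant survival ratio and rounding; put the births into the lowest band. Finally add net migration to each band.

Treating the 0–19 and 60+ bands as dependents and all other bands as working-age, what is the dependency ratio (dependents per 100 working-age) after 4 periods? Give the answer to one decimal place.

152.2

[period 1]
Births: 7050 * 0.18 = 1269 ; 3750 * 0.357 = 1339 — total 2608
20–39: 1450 * 0.957 = 1388
40–59: 7050 * 0.961 = 6775
60+: 3750 * 0.947 + 1950 * 0.358 = 3551 + 698 = 4249
Net migration: 0–19 + 320 → 2928; 20–39 − 260 → 1128; 40–59 + 200 → 6975; 60+ − 110 → 4139
Population now: 0–19=2928, 20–39=1128, 40–59=6975, 60+=4139
[period 2]
Births: 1128 * 0.18 = 203 ; 6975 * 0.357 = 2490 — total 2693
20–39: 2928 * 0.957 = 2802
40–59: 1128 * 0.961 = 1084
60+: 6975 * 0.947 + 4139 * 0.358 = 6605 + 1482 = 8087
Net migration: 0–19 + 320 → 3013; 20–39 − 260 → 2542; 40–59 + 200 → 1284; 60+ − 110 → 7977
Population now: 0–19=3013, 20–39=2542, 40–59=1284, 60+=7977
[period 3]
Births: 2542 * 0.18 = 458 ; 1284 * 0.357 = 458 — total 916
20–39: 3013 * 0.957 = 2883
40–59: 2542 * 0.961 = 2443
60+: 1284 * 0.947 + 7977 * 0.358 = 1216 + 2856 = 4072
Net migration: 0–19 + 320 → 1236; 20–39 − 260 → 2623; 40–59 + 200 → 2643; 60+ − 110 → 3962
Population now: 0–19=1236, 20–39=2623, 40–59=2643, 60+=3962
[period 4]
Births: 2623 * 0.18 = 472 ; 2643 * 0.357 = 944 — total 1416
20–39: 1236 * 0.957 = 1183
40–59: 2623 * 0.961 = 2521
60+: 2643 * 0.947 + 3962 * 0.358 = 2503 + 1418 = 3921
Net migration: 0–19 + 320 → 1736; 20–39 − 260 → 923; 40–59 + 200 → 2721; 60+ − 110 → 3811
Population now: 0–19=1736, 20–39=923, 40–59=2721, 60+=3811
Dependents (band 0–19 + band 60+) = 1736 + 3811 = 5547; working-age = 3644; ratio = 5547/3644 × 100 = 152.2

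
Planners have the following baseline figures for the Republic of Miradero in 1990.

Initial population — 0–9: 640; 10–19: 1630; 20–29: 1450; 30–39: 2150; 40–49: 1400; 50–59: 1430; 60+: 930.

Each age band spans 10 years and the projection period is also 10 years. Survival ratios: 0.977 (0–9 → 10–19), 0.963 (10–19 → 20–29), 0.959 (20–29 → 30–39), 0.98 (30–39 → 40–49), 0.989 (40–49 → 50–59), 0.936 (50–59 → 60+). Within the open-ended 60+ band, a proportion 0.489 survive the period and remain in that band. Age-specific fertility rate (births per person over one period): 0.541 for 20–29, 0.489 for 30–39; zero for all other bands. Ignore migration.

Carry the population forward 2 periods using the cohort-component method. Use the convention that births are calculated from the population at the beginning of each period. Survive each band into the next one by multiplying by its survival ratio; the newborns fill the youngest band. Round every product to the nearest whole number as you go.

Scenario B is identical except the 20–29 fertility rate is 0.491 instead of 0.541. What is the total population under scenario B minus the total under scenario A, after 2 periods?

-149

Let band 1 be 0–9 through band 7 = 60+.
[period 1]
Births: 1450 * 0.541 = 784, 2150 * 0.489 = 1051 → total 1835
Band 2: 640 * 0.977 = 625
Band 3: 1630 * 0.963 = 1570
Band 4: 1450 * 0.959 = 1391
Band 5: 2150 * 0.98 = 2107
Band 6: 1400 * 0.989 = 1385
Band 7: 1430 * 0.936 + 930 * 0.489 = 1338 + 455 = 1793
→ [1835, 625, 1570, 1391, 2107, 1385, 1793]
[period 2]
Births: 1570 * 0.541 = 849, 1391 * 0.489 = 680 → total 1529
Band 2: 1835 * 0.977 = 1793
Band 3: 625 * 0.963 = 602
Band 4: 1570 * 0.959 = 1506
Band 5: 1391 * 0.98 = 1363
Band 6: 2107 * 0.989 = 2084
Band 7: 1385 * 0.936 + 1793 * 0.489 = 1296 + 877 = 2173
→ [1529, 1793, 602, 1506, 1363, 2084, 2173]
Scenario A total after 2 periods: 11050
Scenario B projection —
[period 1]
Births: 1450 * 0.491 = 712, 2150 * 0.489 = 1051 → total 1763
Band 2: 640 * 0.977 = 625
Band 3: 1630 * 0.963 = 1570
Band 4: 1450 * 0.959 = 1391
Band 5: 2150 * 0.98 = 2107
Band 6: 1400 * 0.989 = 1385
Band 7: 1430 * 0.936 + 930 * 0.489 = 1338 + 455 = 1793
→ [1763, 625, 1570, 1391, 2107, 1385, 1793]
[period 2]
Births: 1570 * 0.491 = 771, 1391 * 0.489 = 680 → total 1451
Band 2: 1763 * 0.977 = 1722
Band 3: 625 * 0.963 = 602
Band 4: 1570 * 0.959 = 1506
Band 5: 1391 * 0.98 = 1363
Band 6: 2107 * 0.989 = 2084
Band 7: 1385 * 0.936 + 1793 * 0.489 = 1296 + 877 = 2173
→ [1451, 1722, 602, 1506, 1363, 2084, 2173]
Scenario B total after 2 periods: 10901
Difference B − A = 10901 − 11050 = -149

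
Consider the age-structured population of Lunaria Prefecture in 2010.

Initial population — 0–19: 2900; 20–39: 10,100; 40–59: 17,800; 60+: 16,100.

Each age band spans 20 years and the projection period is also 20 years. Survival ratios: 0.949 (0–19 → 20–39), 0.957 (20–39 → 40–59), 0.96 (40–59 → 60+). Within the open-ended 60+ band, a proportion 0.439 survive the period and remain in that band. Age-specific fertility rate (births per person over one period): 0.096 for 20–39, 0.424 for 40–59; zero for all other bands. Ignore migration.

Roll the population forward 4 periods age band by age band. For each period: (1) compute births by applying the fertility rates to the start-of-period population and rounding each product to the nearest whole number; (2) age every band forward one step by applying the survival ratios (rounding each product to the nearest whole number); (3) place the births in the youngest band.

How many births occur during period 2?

4362

(Groups numbered youngest = 1 to oldest = 4.)
— Period 1 —
Births: 10100 × 0.096 = 970  |  17800 × 0.424 = 7547 → 8517
Group 2: 2900 × 0.949 = 2752
Group 3: 10100 × 0.957 = 9666
Group 4: 17800 × 0.96 + 16100 × 0.439 = 17088 + 7068 = 24156
Giving 8517 / 2752 / 9666 / 24156.
— Period 2 —
Births: 2752 × 0.096 = 264  |  9666 × 0.424 = 4098 → 4362
Group 2: 8517 × 0.949 = 8083
Group 3: 2752 × 0.957 = 2634
Group 4: 9666 × 0.96 + 24156 × 0.439 = 9279 + 10604 = 19883
Giving 4362 / 8083 / 2634 / 19883.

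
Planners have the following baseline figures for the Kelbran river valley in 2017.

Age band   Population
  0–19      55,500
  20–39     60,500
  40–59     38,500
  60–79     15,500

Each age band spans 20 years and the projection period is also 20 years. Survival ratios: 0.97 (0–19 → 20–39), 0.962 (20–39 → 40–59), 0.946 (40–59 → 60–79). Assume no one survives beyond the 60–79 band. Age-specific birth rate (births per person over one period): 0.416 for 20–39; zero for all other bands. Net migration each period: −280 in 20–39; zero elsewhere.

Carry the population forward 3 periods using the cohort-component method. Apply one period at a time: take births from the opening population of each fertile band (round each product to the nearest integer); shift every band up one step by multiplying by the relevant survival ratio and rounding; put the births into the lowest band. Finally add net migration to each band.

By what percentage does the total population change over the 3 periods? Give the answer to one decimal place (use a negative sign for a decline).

-39.2

— Period 1 —
Births: 60500 * 0.416 = 25168
20–39: 55500 * 0.97 = 53835
40–59: 60500 * 0.962 = 58201
60–79: 38500 * 0.946 = 36421
Net migration: 20–39 − 280 → 53555
End of period: [25168, 53555, 58201, 36421]
— Period 2 —
Births: 53555 * 0.416 = 22279
20–39: 25168 * 0.97 = 24413
40–59: 53555 * 0.962 = 51520
60–79: 58201 * 0.946 = 55058
Net migration: 20–39 − 280 → 24133
End of period: [22279, 24133, 51520, 55058]
— Period 3 —
Births: 24133 * 0.416 = 10039
20–39: 22279 * 0.97 = 21611
40–59: 24133 * 0.962 = 23216
60–79: 51520 * 0.946 = 48738
Net migration: 20–39 − 280 → 21331
End of period: [10039, 21331, 23216, 48738]
Total: 170000 → 103324; change = -66676; percentage change = -39.2%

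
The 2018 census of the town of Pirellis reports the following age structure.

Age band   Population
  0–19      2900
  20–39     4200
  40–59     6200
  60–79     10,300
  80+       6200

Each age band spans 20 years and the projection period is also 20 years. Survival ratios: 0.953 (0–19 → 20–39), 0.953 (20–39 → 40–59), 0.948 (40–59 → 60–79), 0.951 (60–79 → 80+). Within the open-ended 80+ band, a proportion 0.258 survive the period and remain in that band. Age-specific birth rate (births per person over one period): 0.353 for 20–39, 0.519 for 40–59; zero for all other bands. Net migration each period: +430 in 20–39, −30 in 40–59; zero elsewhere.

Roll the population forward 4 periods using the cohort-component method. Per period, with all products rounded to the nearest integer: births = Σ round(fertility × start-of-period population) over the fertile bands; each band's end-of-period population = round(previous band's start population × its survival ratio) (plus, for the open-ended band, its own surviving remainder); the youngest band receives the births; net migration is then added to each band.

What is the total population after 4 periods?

19102

After projecting period 1:
Births: 4200 × 0.353 = 1483  |  6200 × 0.519 = 3218 — total 4701
20–39: 2900 × 0.953 = 2764
40–59: 4200 × 0.953 = 4003
60–79: 6200 × 0.948 = 5878
80+: 10300 × 0.951 + 6200 × 0.258 = 9795 + 1600 = 11395
Net migration: 20–39 + 430 → 3194; 40–59 − 30 → 3973
End of period: [4701, 3194, 3973, 5878, 11395]
After projecting period 2:
Births: 3194 × 0.353 = 1127  |  3973 × 0.519 = 2062 — total 3189
20–39: 4701 × 0.953 = 4480
40–59: 3194 × 0.953 = 3044
60–79: 3973 × 0.948 = 3766
80+: 5878 × 0.951 + 11395 × 0.258 = 5590 + 2940 = 8530
Net migration: 20–39 + 430 → 4910; 40–59 − 30 → 3014
End of period: [3189, 4910, 3014, 3766, 8530]
After projecting period 3:
Births: 4910 × 0.353 = 1733  |  3014 × 0.519 = 1564 — total 3297
20–39: 3189 × 0.953 = 3039
40–59: 4910 × 0.953 = 4679
60–79: 3014 × 0.948 = 2857
80+: 3766 × 0.951 + 8530 × 0.258 = 3581 + 2201 = 5782
Net migration: 20–39 + 430 → 3469; 40–59 − 30 → 4649
End of period: [3297, 3469, 4649, 2857, 5782]
After projecting period 4:
Births: 3469 × 0.353 = 1225  |  4649 × 0.519 = 2413 — total 3638
20–39: 3297 × 0.953 = 3142
40–59: 3469 × 0.953 = 3306
60–79: 4649 × 0.948 = 4407
80+: 2857 × 0.951 + 5782 × 0.258 = 2717 + 1492 = 4209
Net migration: 20–39 + 430 → 3572; 40–59 − 30 → 3276
End of period: [3638, 3572, 3276, 4407, 4209]
Total after period 4: 3638 + 3572 + 3276 + 4407 + 4209 = 19102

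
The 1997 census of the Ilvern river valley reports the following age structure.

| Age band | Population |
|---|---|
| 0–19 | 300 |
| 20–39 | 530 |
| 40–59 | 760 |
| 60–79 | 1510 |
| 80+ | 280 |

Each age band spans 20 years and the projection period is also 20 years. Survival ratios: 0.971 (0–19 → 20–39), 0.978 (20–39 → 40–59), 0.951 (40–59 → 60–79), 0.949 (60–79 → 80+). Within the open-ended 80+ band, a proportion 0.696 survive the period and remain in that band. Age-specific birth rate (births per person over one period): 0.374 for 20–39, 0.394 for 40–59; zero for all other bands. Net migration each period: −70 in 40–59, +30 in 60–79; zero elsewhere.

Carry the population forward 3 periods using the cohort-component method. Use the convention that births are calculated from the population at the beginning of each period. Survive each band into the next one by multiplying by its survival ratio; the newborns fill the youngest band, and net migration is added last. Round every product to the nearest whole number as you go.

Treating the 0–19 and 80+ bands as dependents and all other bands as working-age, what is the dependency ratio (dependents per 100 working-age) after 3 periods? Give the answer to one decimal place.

217.2

Numbering the groups 1..5 from youngest to oldest:
[period 1]
Births: 530 * 0.374 = 198, 760 * 0.394 = 299 → total 497
Group 2: 300 * 0.971 = 291
Group 3: 530 * 0.978 = 518
Group 4: 760 * 0.951 = 723
Group 5: 1510 * 0.949 + 280 * 0.696 = 1433 + 195 = 1628
Net migration: Group 3 − 70 → 448; Group 4 + 30 → 753
Population now: 0–19=497, 20–39=291, 40–59=448, 60–79=753, 80+=1628
[period 2]
Births: 291 * 0.374 = 109, 448 * 0.394 = 177 → total 286
Group 2: 497 * 0.971 = 483
Group 3: 291 * 0.978 = 285
Group 4: 448 * 0.951 = 426
Group 5: 753 * 0.949 + 1628 * 0.696 = 715 + 1133 = 1848
Net migration: Group 3 − 70 → 215; Group 4 + 30 → 456
Population now: 0–19=286, 20–39=483, 40–59=215, 60–79=456, 80+=1848
[period 3]
Births: 483 * 0.374 = 181, 215 * 0.394 = 85 → total 266
Group 2: 286 * 0.971 = 278
Group 3: 483 * 0.978 = 472
Group 4: 215 * 0.951 = 204
Group 5: 456 * 0.949 + 1848 * 0.696 = 433 + 1286 = 1719
Net migration: Group 3 − 70 → 402; Group 4 + 30 → 234
Population now: 0–19=266, 20–39=278, 40–59=402, 60–79=234, 80+=1719
Dependents (band 0–19 + band 80+) = 266 + 1719 = 1985; working-age = 914; ratio = 1985/914 × 100 = 217.2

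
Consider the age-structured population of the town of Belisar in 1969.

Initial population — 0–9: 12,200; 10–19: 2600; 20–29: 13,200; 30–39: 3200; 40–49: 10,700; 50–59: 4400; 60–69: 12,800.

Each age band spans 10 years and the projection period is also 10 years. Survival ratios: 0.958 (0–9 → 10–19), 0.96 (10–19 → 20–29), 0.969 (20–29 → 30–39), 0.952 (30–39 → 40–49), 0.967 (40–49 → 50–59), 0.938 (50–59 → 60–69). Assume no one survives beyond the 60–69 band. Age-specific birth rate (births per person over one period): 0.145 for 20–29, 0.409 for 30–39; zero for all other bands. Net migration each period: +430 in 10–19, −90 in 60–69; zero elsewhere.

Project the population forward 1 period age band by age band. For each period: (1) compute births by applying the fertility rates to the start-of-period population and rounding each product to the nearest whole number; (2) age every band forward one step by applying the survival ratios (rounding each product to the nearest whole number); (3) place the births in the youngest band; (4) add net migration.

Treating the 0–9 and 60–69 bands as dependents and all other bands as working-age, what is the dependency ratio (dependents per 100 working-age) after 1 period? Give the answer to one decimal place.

17.8

Period 1.
Births: 13200 * 0.145 = 1914, 3200 * 0.409 = 1309 → 3223
10–19: 12200 * 0.958 = 11688
20–29: 2600 * 0.96 = 2496
30–39: 13200 * 0.969 = 12791
40–49: 3200 * 0.952 = 3046
50–59: 10700 * 0.967 = 10347
60–69: 4400 * 0.938 = 4127
Net migration: 10–19 + 430 → 12118; 60–69 − 90 → 4037
End of period: [3223, 12118, 2496, 12791, 3046, 10347, 4037]
Dependents (band 0–9 + band 60–69) = 3223 + 4037 = 7260; working-age = 40798; ratio = 7260/40798 × 100 = 17.8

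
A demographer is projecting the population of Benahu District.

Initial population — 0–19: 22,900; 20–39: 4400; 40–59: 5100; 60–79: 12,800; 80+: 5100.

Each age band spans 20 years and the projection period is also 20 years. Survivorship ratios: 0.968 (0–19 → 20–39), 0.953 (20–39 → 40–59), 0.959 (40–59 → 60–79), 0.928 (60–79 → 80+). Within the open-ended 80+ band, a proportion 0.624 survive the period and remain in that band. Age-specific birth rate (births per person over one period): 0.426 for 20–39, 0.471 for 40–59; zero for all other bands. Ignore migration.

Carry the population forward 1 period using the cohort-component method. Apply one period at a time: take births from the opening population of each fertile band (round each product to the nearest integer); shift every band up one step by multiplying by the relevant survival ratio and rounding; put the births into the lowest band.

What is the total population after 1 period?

After projecting period 1:
Births: 4400 × 0.426 = 1874 ; 5100 × 0.471 = 2402 → total 4276
20–39: 22900 × 0.968 = 22167
40–59: 4400 × 0.953 = 4193
60–79: 5100 × 0.959 = 4891
80+: 12800 × 0.928 + 5100 × 0.624 = 11878 + 3182 = 15060
Population now: 0–19=4276, 20–39=22167, 40–59=4193, 60–79=4891, 80+=15060
Total after period 1: 4276 + 22167 + 4193 + 4891 + 15060 = 50587

50587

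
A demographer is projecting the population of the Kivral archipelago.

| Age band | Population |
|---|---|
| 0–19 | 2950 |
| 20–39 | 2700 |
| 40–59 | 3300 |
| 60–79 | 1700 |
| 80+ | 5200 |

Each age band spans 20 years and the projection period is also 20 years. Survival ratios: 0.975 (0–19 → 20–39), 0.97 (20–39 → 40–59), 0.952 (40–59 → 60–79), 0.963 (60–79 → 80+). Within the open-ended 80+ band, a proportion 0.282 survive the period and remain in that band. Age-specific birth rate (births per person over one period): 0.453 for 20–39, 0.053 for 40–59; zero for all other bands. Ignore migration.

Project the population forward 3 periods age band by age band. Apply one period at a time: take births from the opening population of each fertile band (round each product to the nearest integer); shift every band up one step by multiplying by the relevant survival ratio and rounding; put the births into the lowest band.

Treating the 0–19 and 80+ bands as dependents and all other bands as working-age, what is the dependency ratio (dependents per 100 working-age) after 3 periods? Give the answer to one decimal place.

Period 1:
Births: 2700 * 0.453 = 1223  |  3300 * 0.053 = 175 — total 1398
20–39: 2950 * 0.975 = 2876
40–59: 2700 * 0.97 = 2619
60–79: 3300 * 0.952 = 3142
80+: 1700 * 0.963 + 5200 * 0.282 = 1637 + 1466 = 3103
Giving 1398 / 2876 / 2619 / 3142 / 3103.
Period 2:
Births: 2876 * 0.453 = 1303  |  2619 * 0.053 = 139 — total 1442
20–39: 1398 * 0.975 = 1363
40–59: 2876 * 0.97 = 2790
60–79: 2619 * 0.952 = 2493
80+: 3142 * 0.963 + 3103 * 0.282 = 3026 + 875 = 3901
Giving 1442 / 1363 / 2790 / 2493 / 3901.
Period 3:
Births: 1363 * 0.453 = 617  |  2790 * 0.053 = 148 — total 765
20–39: 1442 * 0.975 = 1406
40–59: 1363 * 0.97 = 1322
60–79: 2790 * 0.952 = 2656
80+: 2493 * 0.963 + 3901 * 0.282 = 2401 + 1100 = 3501
Giving 765 / 1406 / 1322 / 2656 / 3501.
Dependents (band 0–19 + band 80+) = 765 + 3501 = 4266; working-age = 5384; ratio = 4266/5384 × 100 = 79.2

79.2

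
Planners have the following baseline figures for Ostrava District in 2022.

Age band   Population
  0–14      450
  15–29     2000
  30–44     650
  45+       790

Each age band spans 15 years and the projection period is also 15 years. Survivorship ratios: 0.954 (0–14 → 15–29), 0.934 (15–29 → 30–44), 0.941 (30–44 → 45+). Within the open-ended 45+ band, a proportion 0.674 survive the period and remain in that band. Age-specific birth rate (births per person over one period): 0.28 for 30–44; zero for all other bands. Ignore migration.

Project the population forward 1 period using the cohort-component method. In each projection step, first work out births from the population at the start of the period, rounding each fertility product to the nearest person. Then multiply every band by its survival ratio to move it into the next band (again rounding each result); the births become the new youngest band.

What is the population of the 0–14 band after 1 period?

Numbering the groups 1..4 from youngest to oldest:
[period 1]
Births: 650 × 0.28 = 182
Group 2: 450 × 0.954 = 429
Group 3: 2000 × 0.934 = 1868
Group 4: 650 × 0.941 + 790 × 0.674 = 612 + 532 = 1144
Giving 182 / 429 / 1868 / 1144.

182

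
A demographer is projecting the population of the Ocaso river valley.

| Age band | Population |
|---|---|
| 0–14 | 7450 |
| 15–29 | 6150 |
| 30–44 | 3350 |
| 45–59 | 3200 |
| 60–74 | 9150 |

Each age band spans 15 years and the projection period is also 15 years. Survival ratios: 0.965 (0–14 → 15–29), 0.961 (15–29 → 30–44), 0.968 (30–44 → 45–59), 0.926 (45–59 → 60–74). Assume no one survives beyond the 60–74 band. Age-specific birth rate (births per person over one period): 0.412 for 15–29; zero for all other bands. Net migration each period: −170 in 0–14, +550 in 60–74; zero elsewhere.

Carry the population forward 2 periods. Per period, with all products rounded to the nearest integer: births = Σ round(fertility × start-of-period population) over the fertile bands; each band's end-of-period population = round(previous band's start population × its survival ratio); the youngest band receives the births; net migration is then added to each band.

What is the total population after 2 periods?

Period 1.
Births: 6150 × 0.412 = 2534
15–29: 7450 × 0.965 = 7189
30–44: 6150 × 0.961 = 5910
45–59: 3350 × 0.968 = 3243
60–74: 3200 × 0.926 = 2963
Net migration: 0–14 − 170 → 2364; 60–74 + 550 → 3513
Population now: 0–14=2364, 15–29=7189, 30–44=5910, 45–59=3243, 60–74=3513
Period 2.
Births: 7189 × 0.412 = 2962
15–29: 2364 × 0.965 = 2281
30–44: 7189 × 0.961 = 6909
45–59: 5910 × 0.968 = 5721
60–74: 3243 × 0.926 = 3003
Net migration: 0–14 − 170 → 2792; 60–74 + 550 → 3553
Population now: 0–14=2792, 15–29=2281, 30–44=6909, 45–59=5721, 60–74=3553
Total after period 2: 2792 + 2281 + 6909 + 5721 + 3553 = 21256

21256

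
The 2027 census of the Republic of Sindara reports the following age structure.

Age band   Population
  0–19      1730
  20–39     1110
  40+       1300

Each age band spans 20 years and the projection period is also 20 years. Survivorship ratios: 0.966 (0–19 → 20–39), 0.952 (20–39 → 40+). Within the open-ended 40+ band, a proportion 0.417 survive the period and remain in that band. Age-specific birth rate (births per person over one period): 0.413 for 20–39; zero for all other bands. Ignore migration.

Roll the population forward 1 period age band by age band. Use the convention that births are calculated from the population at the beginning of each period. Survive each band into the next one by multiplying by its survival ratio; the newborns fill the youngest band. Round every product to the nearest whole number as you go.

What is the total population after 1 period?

3728

(Bands numbered youngest = 1 to oldest = 3.)
After projecting period 1:
Births: 1110 × 0.413 = 458
Band 2: 1730 × 0.966 = 1671
Band 3: 1110 × 0.952 + 1300 × 0.417 = 1057 + 542 = 1599
Giving 458 / 1671 / 1599.
Total after period 1: 458 + 1671 + 1599 = 3728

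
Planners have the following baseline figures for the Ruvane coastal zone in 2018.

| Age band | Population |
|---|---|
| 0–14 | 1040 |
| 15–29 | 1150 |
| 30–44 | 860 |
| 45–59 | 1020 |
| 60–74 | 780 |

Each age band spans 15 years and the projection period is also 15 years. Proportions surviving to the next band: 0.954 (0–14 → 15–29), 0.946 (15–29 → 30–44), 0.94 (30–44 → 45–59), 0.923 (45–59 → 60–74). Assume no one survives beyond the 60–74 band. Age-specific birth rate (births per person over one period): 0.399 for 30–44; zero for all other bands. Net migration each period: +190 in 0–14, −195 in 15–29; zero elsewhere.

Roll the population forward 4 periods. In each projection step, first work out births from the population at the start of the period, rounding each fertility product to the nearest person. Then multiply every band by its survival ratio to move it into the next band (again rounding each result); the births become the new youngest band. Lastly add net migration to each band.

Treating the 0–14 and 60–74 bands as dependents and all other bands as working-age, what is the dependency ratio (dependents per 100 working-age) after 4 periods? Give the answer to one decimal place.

(Groups numbered youngest = 1 to oldest = 5.)
Period 1.
Births: 860 × 0.399 = 343
Group 2: 1040 × 0.954 = 992
Group 3: 1150 × 0.946 = 1088
Group 4: 860 × 0.94 = 808
Group 5: 1020 × 0.923 = 941
Net migration: Group 1 + 190 → 533; Group 2 − 195 → 797
→ [533, 797, 1088, 808, 941]
Period 2.
Births: 1088 × 0.399 = 434
Group 2: 533 × 0.954 = 508
Group 3: 797 × 0.946 = 754
Group 4: 1088 × 0.94 = 1023
Group 5: 808 × 0.923 = 746
Net migration: Group 1 + 190 → 624; Group 2 − 195 → 313
→ [624, 313, 754, 1023, 746]
Period 3.
Births: 754 × 0.399 = 301
Group 2: 624 × 0.954 = 595
Group 3: 313 × 0.946 = 296
Group 4: 754 × 0.94 = 709
Group 5: 1023 × 0.923 = 944
Net migration: Group 1 + 190 → 491; Group 2 − 195 → 400
→ [491, 400, 296, 709, 944]
Period 4.
Births: 296 × 0.399 = 118
Group 2: 491 × 0.954 = 468
Group 3: 400 × 0.946 = 378
Group 4: 296 × 0.94 = 278
Group 5: 709 × 0.923 = 654
Net migration: Group 1 + 190 → 308; Group 2 − 195 → 273
→ [308, 273, 378, 278, 654]
Dependents (band 0–14 + band 60–74) = 308 + 654 = 962; working-age = 929; ratio = 962/929 × 100 = 103.6

103.6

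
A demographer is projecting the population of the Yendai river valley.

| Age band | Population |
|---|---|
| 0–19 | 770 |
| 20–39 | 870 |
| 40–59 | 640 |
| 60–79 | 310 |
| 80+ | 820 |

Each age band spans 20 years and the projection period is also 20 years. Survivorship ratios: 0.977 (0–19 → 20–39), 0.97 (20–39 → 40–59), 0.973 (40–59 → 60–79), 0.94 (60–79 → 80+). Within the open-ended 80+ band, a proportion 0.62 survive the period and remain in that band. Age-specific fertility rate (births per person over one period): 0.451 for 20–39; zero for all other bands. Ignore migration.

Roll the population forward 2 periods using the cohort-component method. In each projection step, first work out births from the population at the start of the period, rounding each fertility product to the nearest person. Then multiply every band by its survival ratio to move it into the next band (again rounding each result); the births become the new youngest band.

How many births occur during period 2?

339

Call the groups 1 to 5, youngest first.
— Period 1 —
Births: 870 * 0.451 = 392
Group 2: 770 * 0.977 = 752
Group 3: 870 * 0.97 = 844
Group 4: 640 * 0.973 = 623
Group 5: 310 * 0.94 + 820 * 0.62 = 291 + 508 = 799
End of period: [392, 752, 844, 623, 799]
— Period 2 —
Births: 752 * 0.451 = 339
Group 2: 392 * 0.977 = 383
Group 3: 752 * 0.97 = 729
Group 4: 844 * 0.973 = 821
Group 5: 623 * 0.94 + 799 * 0.62 = 586 + 495 = 1081
End of period: [339, 383, 729, 821, 1081]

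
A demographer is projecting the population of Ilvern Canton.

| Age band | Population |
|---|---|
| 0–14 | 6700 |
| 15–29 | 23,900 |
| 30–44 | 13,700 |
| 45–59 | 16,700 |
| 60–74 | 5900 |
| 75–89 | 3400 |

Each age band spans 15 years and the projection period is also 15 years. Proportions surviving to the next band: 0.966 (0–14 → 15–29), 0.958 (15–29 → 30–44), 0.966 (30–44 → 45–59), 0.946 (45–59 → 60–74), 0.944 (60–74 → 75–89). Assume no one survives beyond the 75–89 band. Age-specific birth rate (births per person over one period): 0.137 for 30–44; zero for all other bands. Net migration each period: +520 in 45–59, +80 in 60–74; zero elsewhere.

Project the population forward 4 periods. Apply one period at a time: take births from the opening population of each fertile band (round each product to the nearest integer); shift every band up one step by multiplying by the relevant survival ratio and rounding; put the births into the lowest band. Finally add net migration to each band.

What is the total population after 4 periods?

[period 1]
Births: 13700 × 0.137 = 1877
15–29: 6700 × 0.966 = 6472
30–44: 23900 × 0.958 = 22896
45–59: 13700 × 0.966 = 13234
60–74: 16700 × 0.946 = 15798
75–89: 5900 × 0.944 = 5570
Net migration: 45–59 + 520 → 13754; 60–74 + 80 → 15878
Giving 1877 / 6472 / 22896 / 13754 / 15878 / 5570.
[period 2]
Births: 22896 × 0.137 = 3137
15–29: 1877 × 0.966 = 1813
30–44: 6472 × 0.958 = 6200
45–59: 22896 × 0.966 = 22118
60–74: 13754 × 0.946 = 13011
75–89: 15878 × 0.944 = 14989
Net migration: 45–59 + 520 → 22638; 60–74 + 80 → 13091
Giving 3137 / 1813 / 6200 / 22638 / 13091 / 14989.
[period 3]
Births: 6200 × 0.137 = 849
15–29: 3137 × 0.966 = 3030
30–44: 1813 × 0.958 = 1737
45–59: 6200 × 0.966 = 5989
60–74: 22638 × 0.946 = 21416
75–89: 13091 × 0.944 = 12358
Net migration: 45–59 + 520 → 6509; 60–74 + 80 → 21496
Giving 849 / 3030 / 1737 / 6509 / 21496 / 12358.
[period 4]
Births: 1737 × 0.137 = 238
15–29: 849 × 0.966 = 820
30–44: 3030 × 0.958 = 2903
45–59: 1737 × 0.966 = 1678
60–74: 6509 × 0.946 = 6158
75–89: 21496 × 0.944 = 20292
Net migration: 45–59 + 520 → 2198; 60–74 + 80 → 6238
Giving 238 / 820 / 2903 / 2198 / 6238 / 20292.
Total after period 4: 238 + 820 + 2903 + 2198 + 6238 + 20292 = 32689

32689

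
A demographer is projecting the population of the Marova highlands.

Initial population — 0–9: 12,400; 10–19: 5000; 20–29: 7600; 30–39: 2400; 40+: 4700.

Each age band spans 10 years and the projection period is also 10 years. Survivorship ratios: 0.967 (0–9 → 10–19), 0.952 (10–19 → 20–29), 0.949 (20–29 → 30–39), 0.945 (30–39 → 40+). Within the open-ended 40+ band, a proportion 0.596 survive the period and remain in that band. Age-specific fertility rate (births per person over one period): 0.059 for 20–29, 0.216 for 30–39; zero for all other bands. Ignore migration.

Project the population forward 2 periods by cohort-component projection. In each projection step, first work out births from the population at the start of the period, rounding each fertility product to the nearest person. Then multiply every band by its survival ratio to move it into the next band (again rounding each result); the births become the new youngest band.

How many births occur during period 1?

966

Numbering the bands 1..5 from youngest to oldest:
After projecting period 1:
Births: 7600 × 0.059 = 448 ; 2400 × 0.216 = 518 → total 966
Band 2: 12400 × 0.967 = 11991
Band 3: 5000 × 0.952 = 4760
Band 4: 7600 × 0.949 = 7212
Band 5: 2400 × 0.945 + 4700 × 0.596 = 2268 + 2801 = 5069
Giving 966 / 11991 / 4760 / 7212 / 5069.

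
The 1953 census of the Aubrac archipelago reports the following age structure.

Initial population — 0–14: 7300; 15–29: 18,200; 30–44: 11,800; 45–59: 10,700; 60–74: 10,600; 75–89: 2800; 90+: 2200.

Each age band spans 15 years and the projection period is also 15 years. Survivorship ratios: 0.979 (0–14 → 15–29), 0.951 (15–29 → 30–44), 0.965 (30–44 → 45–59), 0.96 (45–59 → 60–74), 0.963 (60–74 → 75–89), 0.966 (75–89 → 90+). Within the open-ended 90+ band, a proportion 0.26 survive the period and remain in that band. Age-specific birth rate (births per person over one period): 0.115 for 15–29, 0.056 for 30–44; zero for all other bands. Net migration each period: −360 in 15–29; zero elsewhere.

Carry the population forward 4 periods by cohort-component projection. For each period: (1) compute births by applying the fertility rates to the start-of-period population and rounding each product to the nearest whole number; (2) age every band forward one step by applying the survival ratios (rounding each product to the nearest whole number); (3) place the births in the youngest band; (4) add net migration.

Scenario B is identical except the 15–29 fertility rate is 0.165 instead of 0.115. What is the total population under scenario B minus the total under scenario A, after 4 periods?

Period 1.
Births: 18200 * 0.115 = 2093 ; 11800 * 0.056 = 661 ⇒ total 2754
15–29: 7300 * 0.979 = 7147
30–44: 18200 * 0.951 = 17308
45–59: 11800 * 0.965 = 11387
60–74: 10700 * 0.96 = 10272
75–89: 10600 * 0.963 = 10208
90+: 2800 * 0.966 + 2200 * 0.26 = 2705 + 572 = 3277
Net migration: 15–29 − 360 → 6787
Giving 2754 / 6787 / 17308 / 11387 / 10272 / 10208 / 3277.
Period 2.
Births: 6787 * 0.115 = 781 ; 17308 * 0.056 = 969 ⇒ total 1750
15–29: 2754 * 0.979 = 2696
30–44: 6787 * 0.951 = 6454
45–59: 17308 * 0.965 = 16702
60–74: 11387 * 0.96 = 10932
75–89: 10272 * 0.963 = 9892
90+: 10208 * 0.966 + 3277 * 0.26 = 9861 + 852 = 10713
Net migration: 15–29 − 360 → 2336
Giving 1750 / 2336 / 6454 / 16702 / 10932 / 9892 / 10713.
Period 3.
Births: 2336 * 0.115 = 269 ; 6454 * 0.056 = 361 ⇒ total 630
15–29: 1750 * 0.979 = 1713
30–44: 2336 * 0.951 = 2222
45–59: 6454 * 0.965 = 6228
60–74: 16702 * 0.96 = 16034
75–89: 10932 * 0.963 = 10528
90+: 9892 * 0.966 + 10713 * 0.26 = 9556 + 2785 = 12341
Net migration: 15–29 − 360 → 1353
Giving 630 / 1353 / 2222 / 6228 / 16034 / 10528 / 12341.
Period 4.
Births: 1353 * 0.115 = 156 ; 2222 * 0.056 = 124 ⇒ total 280
15–29: 630 * 0.979 = 617
30–44: 1353 * 0.951 = 1287
45–59: 2222 * 0.965 = 2144
60–74: 6228 * 0.96 = 5979
75–89: 16034 * 0.963 = 15441
90+: 10528 * 0.966 + 12341 * 0.26 = 10170 + 3209 = 13379
Net migration: 15–29 − 360 → 257
Giving 280 / 257 / 1287 / 2144 / 5979 / 15441 / 13379.
Scenario A total after 4 periods: 38767
Scenario B projection —
Period 1.
Births: 18200 * 0.165 = 3003 ; 11800 * 0.056 = 661 ⇒ total 3664
15–29: 7300 * 0.979 = 7147
30–44: 18200 * 0.951 = 17308
45–59: 11800 * 0.965 = 11387
60–74: 10700 * 0.96 = 10272
75–89: 10600 * 0.963 = 10208
90+: 2800 * 0.966 + 2200 * 0.26 = 2705 + 572 = 3277
Net migration: 15–29 − 360 → 6787
Giving 3664 / 6787 / 17308 / 11387 / 10272 / 10208 / 3277.
Period 2.
Births: 6787 * 0.165 = 1120 ; 17308 * 0.056 = 969 ⇒ total 2089
15–29: 3664 * 0.979 = 3587
30–44: 6787 * 0.951 = 6454
45–59: 17308 * 0.965 = 16702
60–74: 11387 * 0.96 = 10932
75–89: 10272 * 0.963 = 9892
90+: 10208 * 0.966 + 3277 * 0.26 = 9861 + 852 = 10713
Net migration: 15–29 − 360 → 3227
Giving 2089 / 3227 / 6454 / 16702 / 10932 / 9892 / 10713.
Period 3.
Births: 3227 * 0.165 = 532 ; 6454 * 0.056 = 361 ⇒ total 893
15–29: 2089 * 0.979 = 2045
30–44: 3227 * 0.951 = 3069
45–59: 6454 * 0.965 = 6228
60–74: 16702 * 0.96 = 16034
75–89: 10932 * 0.963 = 10528
90+: 9892 * 0.966 + 10713 * 0.26 = 9556 + 2785 = 12341
Net migration: 15–29 − 360 → 1685
Giving 893 / 1685 / 3069 / 6228 / 16034 / 10528 / 12341.
Period 4.
Births: 1685 * 0.165 = 278 ; 3069 * 0.056 = 172 ⇒ total 450
15–29: 893 * 0.979 = 874
30–44: 1685 * 0.951 = 1602
45–59: 3069 * 0.965 = 2962
60–74: 6228 * 0.96 = 5979
75–89: 16034 * 0.963 = 15441
90+: 10528 * 0.966 + 12341 * 0.26 = 10170 + 3209 = 13379
Net migration: 15–29 − 360 → 514
Giving 450 / 514 / 1602 / 2962 / 5979 / 15441 / 13379.
Scenario B total after 4 periods: 40327
Difference B − A = 40327 − 38767 = 1560

1560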